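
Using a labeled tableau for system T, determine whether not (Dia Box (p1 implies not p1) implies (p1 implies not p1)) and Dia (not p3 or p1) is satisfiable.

Satisfiable

1. not (Dia Box (p1 implies not p1) implies (p1 implies not p1)) and Dia (not p3 or p1), w0
2. not (Dia Box (p1 implies not p1) implies (p1 implies not p1)), w0
3. Dia (not p3 or p1), w0
4. Dia Box (p1 implies not p1), w0
5. not (p1 implies not p1), w0
6. p1, w0
7. not p3 or p1, w1
8. p1, w1
9. Box (p1 implies not p1), w2
10. p1 implies not p1, w2
11. not p1, w2
Accessibility: w0Rw0, w0Rw1, w0Rw2, w1Rw1, w2Rw2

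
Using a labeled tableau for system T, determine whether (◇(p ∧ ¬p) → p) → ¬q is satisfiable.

1. (◇(p ∧ ¬p) → p) → ¬q, 0
2. ¬q, 0
Accessibility: 0R0

Satisfiable (open branch found)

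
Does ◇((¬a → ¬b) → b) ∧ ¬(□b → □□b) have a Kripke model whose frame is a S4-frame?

No, unsatisfiable

1. ◇((¬a → ¬b) → b) ∧ ¬(□b → □□b), w0
2. ◇((¬a → ¬b) → b), w0   [∧-rule on 1]
3. ¬(□b → □□b), w0   [∧-rule on 1]
4. □b, w0   [¬→-rule on 3]
5. ¬□□b, w0   [¬→-rule on 3]
6. b, w0   [□-rule on 4 via w0Rw0]
7. (¬a → ¬b) → b, w1   [◇-rule on 2: fresh world w1, w0Rw1]
8. b, w1   [□-rule on 4 via w0Rw1]
9. ¬(¬a → ¬b), w1   [→-rule on 7 (branches; this branch)]
10. ¬a, w1   [¬→-rule on 9]
11. ¬□b, w2   [¬□-rule on 5: fresh world w2, w0Rw2]
12. b, w2   [□-rule on 4 via w0Rw2]
13. ¬b, w3   [¬□-rule on 11: fresh world w3, w2Rw3]
14. b, w3   [□-rule on 4 via w0Rw3]
Accessibility: w0Rw0, w0Rw1, w0Rw2, w0Rw3, w1Rw1, w2Rw2, w2Rw3, w3Rw3
Branch closes: b and ¬b both at w3.
All branches of the tableau close; one closing branch shown above.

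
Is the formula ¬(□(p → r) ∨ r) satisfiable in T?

1. ¬(□(p → r) ∨ r), u
2. ¬□(p → r), u   [¬∨-rule on 1]
3. ¬r, u   [¬∨-rule on 1]
4. ¬(p → r), v   [¬□-rule on 2: fresh world v, uRv]
5. p, v   [¬→-rule on 4]
6. ¬r, v   [¬→-rule on 4]
Accessibility: uRu, uRv, vRv

Yes, satisfiable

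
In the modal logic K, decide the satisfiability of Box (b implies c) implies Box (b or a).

1. Box (b implies c) implies Box (b or a), w0
2. Box (b or a), w0

Satisfiable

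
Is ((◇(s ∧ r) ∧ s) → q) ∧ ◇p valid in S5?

Invalid (countermodel exists)

Tableau for the negation ¬(((◇(s ∧ r) ∧ s) → q) ∧ ◇p):
1. ¬(((◇(s ∧ r) ∧ s) → q) ∧ ◇p), 0
2. ¬◇p, 0
3. ¬p, 0
Accessibility: 0R0
The negation has an open branch (countermodel exists).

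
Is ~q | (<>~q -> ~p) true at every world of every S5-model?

Tableau for the negation ~(~q | (<>~q -> ~p)):
1. ~(~q | (<>~q -> ~p)), 0
2. q, 0
3. ~(<>~q -> ~p), 0
4. <>~q, 0
5. p, 0
6. ~q, 1
Accessibility: 0R0, 0R1, 1R0, 1R1
The negation has an open branch (countermodel exists).

Not valid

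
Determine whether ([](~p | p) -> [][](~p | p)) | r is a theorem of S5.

Valid

Tableau for the negation ~(([](~p | p) -> [][](~p | p)) | r):
1. ~(([](~p | p) -> [][](~p | p)) | r), u
2. ~([](~p | p) -> [][](~p | p)), u   [~|-rule on 1]
3. ~r, u   [~|-rule on 1]
4. [](~p | p), u   [~->-rule on 2]
5. ~[][](~p | p), u   [~->-rule on 2]
6. ~p | p, u   [[]-rule on 4 via uRu]
7. p, u   [|-rule on 6 (branches; this branch)]
8. ~[](~p | p), v   [~[]-rule on 5: fresh world v, uRv]
9. ~p | p, v   [[]-rule on 4 via uRv]
10. p, v   [|-rule on 9 (branches; this branch)]
11. ~(~p | p), w   [~[]-rule on 8: fresh world w, vRw]
12. p, w   [~|-rule on 11]
13. ~p, w   [~|-rule on 11]
Accessibility: uRu, uRv, uRw, vRu, vRv, vRw, wRu, wRv, wRw
Branch closes: p and ~p both at w.
All branches of the negation close; one closing branch shown above.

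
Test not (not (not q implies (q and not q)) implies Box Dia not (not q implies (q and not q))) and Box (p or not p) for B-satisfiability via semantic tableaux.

No, unsatisfiable

1. not (not (not q implies (q and not q)) implies Box Dia not (not q implies (q and not q))) and Box (p or not p), w0
2. not (not (not q implies (q and not q)) implies Box Dia not (not q implies (q and not q))), w0   [and-rule on 1]
3. Box (p or not p), w0   [and-rule on 1]
4. not (not q implies (q and not q)), w0   [neg-implies-rule on 2]
5. not Box Dia not (not q implies (q and not q)), w0   [neg-implies-rule on 2]
6. not q, w0   [neg-implies-rule on 4]
7. not (q and not q), w0   [neg-implies-rule on 4]
8. p or not p, w0   [Box-rule on 3 via w0Rw0]
9. not p, w0   [or-rule on 8 (branches; this branch)]
10. not Dia not (not q implies (q and not q)), w1   [neg-Box-rule on 5: fresh world w1, w0Rw1]
11. p or not p, w1   [Box-rule on 3 via w0Rw1]
12. not q implies (q and not q), w0   [neg-Dia-rule on 10 via w1Rw0]
13. not q implies (q and not q), w1   [neg-Dia-rule on 10 via w1Rw1]
14. not p, w1   [or-rule on 11 (branches; this branch)]
15. q and not q, w0   [implies-rule on 12 (branches; this branch)]
16. q, w0   [and-rule on 15]
Accessibility: w0Rw0, w0Rw1, w1Rw0, w1Rw1
Branch closes: q and not q both at w0.
Every branch closes; the branch above is one of them.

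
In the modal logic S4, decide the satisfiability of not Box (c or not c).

1. not Box (c or not c), u
2. not (c or not c), v   [neg-Box-rule on 1: fresh world v, uRv]
3. not c, v   [neg-or-rule on 2]
4. c, v   [neg-or-rule on 2]
Accessibility: uRu, uRv, vRv
Branch closes: c and not c both at v.
All branches of the tableau close; one closing branch shown above.

Unsatisfiable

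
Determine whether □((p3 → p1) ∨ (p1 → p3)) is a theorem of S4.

Tableau for the negation ¬□((p3 → p1) ∨ (p1 → p3)):
1. ¬□((p3 → p1) ∨ (p1 → p3)), w0
2. ¬((p3 → p1) ∨ (p1 → p3)), w1
3. ¬(p3 → p1), w1
4. ¬(p1 → p3), w1
5. p3, w1
6. ¬p1, w1
7. p1, w1
8. ¬p3, w1
Accessibility: w0Rw0, w0Rw1, w1Rw1
Branch closes: p1 and ¬p1 both at w1.
Every branch of the negation's tableau closes; the branch above is one of them.

Valid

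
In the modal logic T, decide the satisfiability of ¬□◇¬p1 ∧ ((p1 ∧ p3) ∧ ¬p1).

No, unsatisfiable

1. ¬□◇¬p1 ∧ ((p1 ∧ p3) ∧ ¬p1), w0
2. ¬□◇¬p1, w0
3. (p1 ∧ p3) ∧ ¬p1, w0
4. p1 ∧ p3, w0
5. ¬p1, w0
6. p1, w0
7. p3, w0
Accessibility: w0Rw0
Branch closes: p1 and ¬p1 both at w0.
(One branch shown.) All branches close.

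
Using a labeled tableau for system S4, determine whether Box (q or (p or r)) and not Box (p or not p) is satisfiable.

1. Box (q or (p or r)) and not Box (p or not p), u
2. Box (q or (p or r)), u   [and-rule on 1]
3. not Box (p or not p), u   [and-rule on 1]
4. q or (p or r), u   [Box-rule on 2 via uRu]
5. p or r, u   [or-rule on 4 (branches; this branch)]
6. r, u   [or-rule on 5 (branches; this branch)]
7. not (p or not p), v   [neg-Box-rule on 3: fresh world v, uRv]
8. not p, v   [neg-or-rule on 7]
9. p, v   [neg-or-rule on 7]
Accessibility: uRu, uRv, vRv
Branch closes: p and not p both at v.
(One branch shown.) All branches close.

Unsatisfiable (every branch closes)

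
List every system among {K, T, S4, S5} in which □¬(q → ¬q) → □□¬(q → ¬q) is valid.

S4-tableau for the negation ¬(□¬(q → ¬q) → □□¬(q → ¬q)):
1. ¬(□¬(q → ¬q) → □□¬(q → ¬q)), w0
2. □¬(q → ¬q), w0   [¬→-rule on 1]
3. ¬□□¬(q → ¬q), w0   [¬→-rule on 1]
4. ¬(q → ¬q), w0   [□-rule on 2 via w0Rw0]
5. q, w0   [¬→-rule on 4]
6. ¬□¬(q → ¬q), w1   [¬□-rule on 3: fresh world w1, w0Rw1]
7. ¬(q → ¬q), w1   [□-rule on 2 via w0Rw1]
8. q, w1   [¬→-rule on 7]
9. q → ¬q, w2   [¬□-rule on 6: fresh world w2, w1Rw2]
10. ¬(q → ¬q), w2   [□-rule on 2 via w0Rw2]
11. q, w2   [¬→-rule on 10]
12. ¬q, w2   [→-rule on 9 (branches; this branch)]
Accessibility: w0Rw0, w0Rw1, w0Rw2, w1Rw1, w1Rw2, w2Rw2
Branch closes: q and ¬q both at w2.
Every branch closes (one shown): valid in S4, hence also in S5 (every theorem of S4 is a theorem of S5).
T-tableau for the negation ¬(□¬(q → ¬q) → □□¬(q → ¬q)):
1. ¬(□¬(q → ¬q) → □□¬(q → ¬q)), w0
2. □¬(q → ¬q), w0   [¬→-rule on 1]
3. ¬□□¬(q → ¬q), w0   [¬→-rule on 1]
4. ¬(q → ¬q), w0   [□-rule on 2 via w0Rw0]
5. q, w0   [¬→-rule on 4]
6. ¬□¬(q → ¬q), w1   [¬□-rule on 3: fresh world w1, w0Rw1]
7. ¬(q → ¬q), w1   [□-rule on 2 via w0Rw1]
8. q, w1   [¬→-rule on 7]
9. q → ¬q, w2   [¬□-rule on 6: fresh world w2, w1Rw2]
10. ¬q, w2   [→-rule on 9 (branches; this branch)]
Accessibility: w0Rw0, w0Rw1, w1Rw1, w1Rw2, w2Rw2
Complete open branch: countermodel on a T-frame, so not valid in T, nor in K (the same frame is also a K-frame).

S4, S5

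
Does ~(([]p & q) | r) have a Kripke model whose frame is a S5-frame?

1. ~(([]p & q) | r), 0
2. ~([]p & q), 0
3. ~r, 0
4. ~q, 0
Accessibility: 0R0

Satisfiable (open branch found)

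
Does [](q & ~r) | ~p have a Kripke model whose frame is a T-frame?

1. [](q & ~r) | ~p, 0
2. ~p, 0   [|-rule on 1 (branches; this branch)]
Accessibility: 0R0

Satisfiable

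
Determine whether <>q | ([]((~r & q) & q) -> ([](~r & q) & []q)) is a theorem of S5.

Tableau for the negation ~(<>q | ([]((~r & q) & q) -> ([](~r & q) & []q))):
1. ~(<>q | ([]((~r & q) & q) -> ([](~r & q) & []q))), w0
2. ~<>q, w0
3. ~([]((~r & q) & q) -> ([](~r & q) & []q)), w0
4. []((~r & q) & q), w0
5. ~([](~r & q) & []q), w0
6. ~q, w0
7. (~r & q) & q, w0
8. ~r & q, w0
9. q, w0
Accessibility: w0Rw0
Branch closes: q and ~q both at w0.
Every branch of the negation's tableau closes; the branch above is one of them.

Valid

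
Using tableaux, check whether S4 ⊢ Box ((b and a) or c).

Not valid

Tableau for the negation not Box ((b and a) or c):
1. not Box ((b and a) or c), w0
2. not ((b and a) or c), w1   [neg-Box-rule on 1: fresh world w1, w0Rw1]
3. not (b and a), w1   [neg-or-rule on 2]
4. not c, w1   [neg-or-rule on 2]
5. not a, w1   [neg-and-rule on 3 (branches; this branch)]
Accessibility: w0Rw0, w0Rw1, w1Rw1
The negation has an open branch (countermodel exists).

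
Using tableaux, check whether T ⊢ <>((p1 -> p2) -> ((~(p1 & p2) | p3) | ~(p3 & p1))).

Tableau for the negation ~<>((p1 -> p2) -> ((~(p1 & p2) | p3) | ~(p3 & p1))):
1. ~<>((p1 -> p2) -> ((~(p1 & p2) | p3) | ~(p3 & p1))), 0
2. ~((p1 -> p2) -> ((~(p1 & p2) | p3) | ~(p3 & p1))), 0
3. p1 -> p2, 0
4. ~((~(p1 & p2) | p3) | ~(p3 & p1)), 0
5. ~(~(p1 & p2) | p3), 0
6. p3 & p1, 0
7. p1 & p2, 0
8. ~p3, 0
9. p3, 0
10. p1, 0
Accessibility: 0R0
Branch closes: p3 and ~p3 both at 0.
Every branch of the negation's tableau closes; the branch above is one of them.

Valid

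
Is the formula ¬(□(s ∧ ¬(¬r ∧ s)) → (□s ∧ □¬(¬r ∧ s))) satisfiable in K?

Unsatisfiable

1. ¬(□(s ∧ ¬(¬r ∧ s)) → (□s ∧ □¬(¬r ∧ s))), 0
2. □(s ∧ ¬(¬r ∧ s)), 0   [¬→-rule on 1]
3. ¬(□s ∧ □¬(¬r ∧ s)), 0   [¬→-rule on 1]
4. ¬□¬(¬r ∧ s), 0   [¬∧-rule on 3 (branches; this branch)]
5. ¬r ∧ s, 1   [¬□-rule on 4: fresh world 1, 0R1]
6. ¬r, 1   [∧-rule on 5]
7. s, 1   [∧-rule on 5]
8. s ∧ ¬(¬r ∧ s), 1   [□-rule on 2 via 0R1]
9. ¬(¬r ∧ s), 1   [∧-rule on 8]
10. ¬s, 1   [¬∧-rule on 9 (branches; this branch)]
Accessibility: 0R1
Branch closes: s and ¬s both at 1.
Every branch closes; the branch above is one of them.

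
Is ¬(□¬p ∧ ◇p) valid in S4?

Valid

Tableau for the negation □¬p ∧ ◇p:
1. □¬p ∧ ◇p, w0
2. □¬p, w0   [∧-rule on 1]
3. ◇p, w0   [∧-rule on 1]
4. ¬p, w0   [□-rule on 2 via w0Rw0]
5. p, w1   [◇-rule on 3: fresh world w1, w0Rw1]
6. ¬p, w1   [□-rule on 2 via w0Rw1]
Accessibility: w0Rw0, w0Rw1, w1Rw1
Branch closes: p and ¬p both at w1.
Every branch of the negation's tableau closes; the branch above is one of them.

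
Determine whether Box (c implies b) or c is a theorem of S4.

No, not valid

Tableau for the negation not (Box (c implies b) or c):
1. not (Box (c implies b) or c), u
2. not Box (c implies b), u
3. not c, u
4. not (c implies b), v
5. c, v
6. not b, v
Accessibility: uRu, uRv, vRv
The negation has an open branch (countermodel exists).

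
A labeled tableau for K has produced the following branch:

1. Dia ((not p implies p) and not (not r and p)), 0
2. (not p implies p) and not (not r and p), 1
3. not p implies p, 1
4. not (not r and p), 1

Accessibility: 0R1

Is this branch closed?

Open

There is no literal clash: for every atom and world, at most one sign appears.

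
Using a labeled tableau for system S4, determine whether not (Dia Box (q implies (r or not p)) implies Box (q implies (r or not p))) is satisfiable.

Satisfiable

1. not (Dia Box (q implies (r or not p)) implies Box (q implies (r or not p))), 0
2. Dia Box (q implies (r or not p)), 0
3. not Box (q implies (r or not p)), 0
4. Box (q implies (r or not p)), 1
5. q implies (r or not p), 1
6. r or not p, 1
7. not p, 1
8. not (q implies (r or not p)), 2
9. q, 2
10. not (r or not p), 2
11. not r, 2
12. p, 2
Accessibility: 0R0, 0R1, 0R2, 1R1, 2R2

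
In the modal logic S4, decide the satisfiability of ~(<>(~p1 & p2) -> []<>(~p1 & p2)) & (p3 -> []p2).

1. ~(<>(~p1 & p2) -> []<>(~p1 & p2)) & (p3 -> []p2), u
2. ~(<>(~p1 & p2) -> []<>(~p1 & p2)), u
3. p3 -> []p2, u
4. <>(~p1 & p2), u
5. ~[]<>(~p1 & p2), u
6. []p2, u
7. p2, u
8. ~p1 & p2, v
9. ~p1, v
10. p2, v
11. ~<>(~p1 & p2), w
12. p2, w
13. ~(~p1 & p2), w
14. p1, w
Accessibility: uRu, uRv, uRw, vRv, wRw

Satisfiable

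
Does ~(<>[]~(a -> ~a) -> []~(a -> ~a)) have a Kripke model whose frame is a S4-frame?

1. ~(<>[]~(a -> ~a) -> []~(a -> ~a)), w0
2. <>[]~(a -> ~a), w0
3. ~[]~(a -> ~a), w0
4. []~(a -> ~a), w1
5. ~(a -> ~a), w1
6. a, w1
7. a -> ~a, w2
8. ~a, w2
Accessibility: w0Rw0, w0Rw1, w0Rw2, w1Rw1, w2Rw2

Yes, satisfiable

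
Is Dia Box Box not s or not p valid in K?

Tableau for the negation not (Dia Box Box not s or not p):
1. not (Dia Box Box not s or not p), 0
2. not Dia Box Box not s, 0
3. p, 0
The negation has an open branch (countermodel exists).

Not valid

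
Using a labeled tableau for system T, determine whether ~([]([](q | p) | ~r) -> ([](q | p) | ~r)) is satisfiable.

1. ~([]([](q | p) | ~r) -> ([](q | p) | ~r)), w0
2. []([](q | p) | ~r), w0
3. ~([](q | p) | ~r), w0
4. ~[](q | p), w0
5. r, w0
6. [](q | p) | ~r, w0
7. [](q | p), w0
8. q | p, w0
9. p, w0
10. ~(q | p), w1
11. ~q, w1
12. ~p, w1
13. [](q | p) | ~r, w1
14. q | p, w1
15. ~r, w1
16. p, w1
Accessibility: w0Rw0, w0Rw1, w1Rw1
Branch closes: p and ~p both at w1.
(One branch shown.) All branches close.

No, unsatisfiable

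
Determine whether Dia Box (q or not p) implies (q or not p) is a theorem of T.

Tableau for the negation not (Dia Box (q or not p) implies (q or not p)):
1. not (Dia Box (q or not p) implies (q or not p)), u
2. Dia Box (q or not p), u   [neg-implies-rule on 1]
3. not (q or not p), u   [neg-implies-rule on 1]
4. not q, u   [neg-or-rule on 3]
5. p, u   [neg-or-rule on 3]
6. Box (q or not p), v   [Dia-rule on 2: fresh world v, uRv]
7. q or not p, v   [Box-rule on 6 via vRv]
8. not p, v   [or-rule on 7 (branches; this branch)]
Accessibility: uRu, uRv, vRv
The negation has an open branch (countermodel exists).

Invalid (countermodel exists)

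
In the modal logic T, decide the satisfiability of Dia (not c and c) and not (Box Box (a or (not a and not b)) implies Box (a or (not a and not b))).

1. Dia (not c and c) and not (Box Box (a or (not a and not b)) implies Box (a or (not a and not b))), w0
2. Dia (not c and c), w0
3. not (Box Box (a or (not a and not b)) implies Box (a or (not a and not b))), w0
4. Box Box (a or (not a and not b)), w0
5. not Box (a or (not a and not b)), w0
6. Box (a or (not a and not b)), w0
7. a or (not a and not b), w0
8. not a and not b, w0
9. not a, w0
10. not b, w0
11. not c and c, w1
12. not c, w1
13. c, w1
Accessibility: w0Rw0, w0Rw1, w1Rw1
Branch closes: c and not c both at w1.
(One branch shown.) All branches close.

Unsatisfiable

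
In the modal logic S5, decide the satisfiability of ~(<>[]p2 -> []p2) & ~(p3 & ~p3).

1. ~(<>[]p2 -> []p2) & ~(p3 & ~p3), u
2. ~(<>[]p2 -> []p2), u
3. ~(p3 & ~p3), u
4. <>[]p2, u
5. ~[]p2, u
6. p3, u
7. []p2, v
8. p2, u
9. p2, v
10. ~p2, w
11. p2, w
Accessibility: uRu, uRv, uRw, vRu, vRv, vRw, wRu, wRv, wRw
Branch closes: p2 and ~p2 both at w.
All branches of the tableau close; one closing branch shown above.

No, unsatisfiable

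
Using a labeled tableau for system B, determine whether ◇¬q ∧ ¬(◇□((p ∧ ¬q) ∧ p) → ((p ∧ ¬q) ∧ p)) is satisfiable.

1. ◇¬q ∧ ¬(◇□((p ∧ ¬q) ∧ p) → ((p ∧ ¬q) ∧ p)), u
2. ◇¬q, u
3. ¬(◇□((p ∧ ¬q) ∧ p) → ((p ∧ ¬q) ∧ p)), u
4. ◇□((p ∧ ¬q) ∧ p), u
5. ¬((p ∧ ¬q) ∧ p), u
6. ¬(p ∧ ¬q), u
7. q, u
8. ¬q, v
9. □((p ∧ ¬q) ∧ p), w
10. (p ∧ ¬q) ∧ p, u
11. p ∧ ¬q, u
12. p, u
13. ¬q, u
Accessibility: uRu, uRv, uRw, vRu, vRv, wRu, wRw
Branch closes: q and ¬q both at u.
Every branch closes; the branch above is one of them.

Unsatisfiable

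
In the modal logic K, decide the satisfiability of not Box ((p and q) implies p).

Unsatisfiable

1. not Box ((p and q) implies p), u
2. not ((p and q) implies p), v   [neg-Box-rule on 1: fresh world v, uRv]
3. p and q, v   [neg-implies-rule on 2]
4. not p, v   [neg-implies-rule on 2]
5. p, v   [and-rule on 3]
6. q, v   [and-rule on 3]
Accessibility: uRv
Branch closes: p and not p both at v.
All branches of the tableau close; one closing branch shown above.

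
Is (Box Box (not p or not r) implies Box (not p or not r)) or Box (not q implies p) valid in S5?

Tableau for the negation not ((Box Box (not p or not r) implies Box (not p or not r)) or Box (not q implies p)):
1. not ((Box Box (not p or not r) implies Box (not p or not r)) or Box (not q implies p)), u
2. not (Box Box (not p or not r) implies Box (not p or not r)), u
3. not Box (not q implies p), u
4. Box Box (not p or not r), u
5. not Box (not p or not r), u
6. Box (not p or not r), u
7. not p or not r, u
8. not r, u
9. not (not q implies p), v
10. not q, v
11. not p, v
12. Box (not p or not r), v
13. not p or not r, v
14. not r, v
15. not (not p or not r), w
16. p, w
17. r, w
18. Box (not p or not r), w
19. not p or not r, w
20. not r, w
Accessibility: uRu, uRv, uRw, vRu, vRv, vRw, wRu, wRv, wRw
Branch closes: r and not r both at w.
Every branch of the negation's tableau closes; the branch above is one of them.

Valid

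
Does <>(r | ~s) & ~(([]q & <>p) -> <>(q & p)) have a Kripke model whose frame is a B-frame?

1. <>(r | ~s) & ~(([]q & <>p) -> <>(q & p)), u
2. <>(r | ~s), u
3. ~(([]q & <>p) -> <>(q & p)), u
4. []q & <>p, u
5. ~<>(q & p), u
6. []q, u
7. <>p, u
8. ~(q & p), u
9. q, u
10. ~p, u
11. r | ~s, v
12. ~(q & p), v
13. q, v
14. ~s, v
15. ~p, v
16. p, w
17. ~(q & p), w
18. q, w
19. ~p, w
Accessibility: uRu, uRv, uRw, vRu, vRv, wRu, wRw
Branch closes: p and ~p both at w.
Every branch closes; the branch above is one of them.

Unsatisfiable (every branch closes)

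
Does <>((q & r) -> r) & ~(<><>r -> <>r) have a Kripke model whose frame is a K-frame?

Satisfiable

1. <>((q & r) -> r) & ~(<><>r -> <>r), 0
2. <>((q & r) -> r), 0   [&-rule on 1]
3. ~(<><>r -> <>r), 0   [&-rule on 1]
4. <><>r, 0   [~->-rule on 3]
5. ~<>r, 0   [~->-rule on 3]
6. (q & r) -> r, 1   [<>-rule on 2: fresh world 1, 0R1]
7. ~r, 1   [~<>-rule on 5 via 0R1]
8. ~(q & r), 1   [->-rule on 6 (branches; this branch)]
9. <>r, 2   [<>-rule on 4: fresh world 2, 0R2]
10. ~r, 2   [~<>-rule on 5 via 0R2]
11. r, 3   [<>-rule on 9: fresh world 3, 2R3]
Accessibility: 0R1, 0R2, 2R3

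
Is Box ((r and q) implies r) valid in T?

Tableau for the negation not Box ((r and q) implies r):
1. not Box ((r and q) implies r), w0
2. not ((r and q) implies r), w1
3. r and q, w1
4. not r, w1
5. r, w1
6. q, w1
Accessibility: w0Rw0, w0Rw1, w1Rw1
Branch closes: r and not r both at w1.
All branches of the negation close; one closing branch shown above.

Valid in T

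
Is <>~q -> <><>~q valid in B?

Valid

Tableau for the negation ~(<>~q -> <><>~q):
1. ~(<>~q -> <><>~q), u
2. <>~q, u
3. ~<><>~q, u
4. ~<>~q, u
5. q, u
6. ~q, v
7. ~<>~q, v
8. q, v
Accessibility: uRu, uRv, vRu, vRv
Branch closes: q and ~q both at v.
All branches of the negation close; one closing branch shown above.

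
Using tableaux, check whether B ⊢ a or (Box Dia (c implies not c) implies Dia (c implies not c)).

Tableau for the negation not (a or (Box Dia (c implies not c) implies Dia (c implies not c))):
1. not (a or (Box Dia (c implies not c) implies Dia (c implies not c))), w0
2. not a, w0
3. not (Box Dia (c implies not c) implies Dia (c implies not c)), w0
4. Box Dia (c implies not c), w0
5. not Dia (c implies not c), w0
6. Dia (c implies not c), w0
7. not (c implies not c), w0
8. c, w0
9. c implies not c, w1
10. Dia (c implies not c), w1
11. not (c implies not c), w1
12. c, w1
13. not c, w1
Accessibility: w0Rw0, w0Rw1, w1Rw0, w1Rw1
Branch closes: c and not c both at w1.
All branches of the negation close; one closing branch shown above.

Valid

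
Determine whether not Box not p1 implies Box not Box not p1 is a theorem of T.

Tableau for the negation not (not Box not p1 implies Box not Box not p1):
1. not (not Box not p1 implies Box not Box not p1), 0
2. not Box not p1, 0   [neg-implies-rule on 1]
3. not Box not Box not p1, 0   [neg-implies-rule on 1]
4. p1, 1   [neg-Box-rule on 2: fresh world 1, 0R1]
5. Box not p1, 2   [neg-Box-rule on 3: fresh world 2, 0R2]
6. not p1, 2   [Box-rule on 5 via 2R2]
Accessibility: 0R0, 0R1, 0R2, 1R1, 2R2
The negation has an open branch (countermodel exists).

No, not valid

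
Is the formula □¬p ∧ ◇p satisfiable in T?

1. □¬p ∧ ◇p, 0
2. □¬p, 0   [∧-rule on 1]
3. ◇p, 0   [∧-rule on 1]
4. ¬p, 0   [□-rule on 2 via 0R0]
5. p, 1   [◇-rule on 3: fresh world 1, 0R1]
6. ¬p, 1   [□-rule on 2 via 0R1]
Accessibility: 0R0, 0R1, 1R1
Branch closes: p and ¬p both at 1.
(One branch shown.) All branches close.

Unsatisfiable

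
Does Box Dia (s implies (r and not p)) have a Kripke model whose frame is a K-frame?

1. Box Dia (s implies (r and not p)), 0

Yes, satisfiable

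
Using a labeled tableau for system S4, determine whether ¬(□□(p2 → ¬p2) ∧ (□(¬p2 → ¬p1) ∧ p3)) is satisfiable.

Yes, satisfiable

1. ¬(□□(p2 → ¬p2) ∧ (□(¬p2 → ¬p1) ∧ p3)), 0
2. ¬(□(¬p2 → ¬p1) ∧ p3), 0
3. ¬p3, 0
Accessibility: 0R0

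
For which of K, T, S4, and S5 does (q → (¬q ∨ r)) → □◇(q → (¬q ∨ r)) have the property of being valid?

S5-tableau for the negation ¬((q → (¬q ∨ r)) → □◇(q → (¬q ∨ r))):
1. ¬((q → (¬q ∨ r)) → □◇(q → (¬q ∨ r))), 0
2. q → (¬q ∨ r), 0   [¬→-rule on 1]
3. ¬□◇(q → (¬q ∨ r)), 0   [¬→-rule on 1]
4. ¬q ∨ r, 0   [→-rule on 2 (branches; this branch)]
5. r, 0   [∨-rule on 4 (branches; this branch)]
6. ¬◇(q → (¬q ∨ r)), 1   [¬□-rule on 3: fresh world 1, 0R1]
7. ¬(q → (¬q ∨ r)), 0   [¬◇-rule on 6 via 1R0]
8. q, 0   [¬→-rule on 7]
9. ¬(¬q ∨ r), 0   [¬→-rule on 7]
10. ¬r, 0   [¬∨-rule on 9]
Accessibility: 0R0, 0R1, 1R0, 1R1
Branch closes: r and ¬r both at 0.
Every branch closes (one shown): valid in S5.
S4-tableau for the negation ¬((q → (¬q ∨ r)) → □◇(q → (¬q ∨ r))):
1. ¬((q → (¬q ∨ r)) → □◇(q → (¬q ∨ r))), 0
2. q → (¬q ∨ r), 0   [¬→-rule on 1]
3. ¬□◇(q → (¬q ∨ r)), 0   [¬→-rule on 1]
4. ¬q ∨ r, 0   [→-rule on 2 (branches; this branch)]
5. r, 0   [∨-rule on 4 (branches; this branch)]
6. ¬◇(q → (¬q ∨ r)), 1   [¬□-rule on 3: fresh world 1, 0R1]
7. ¬(q → (¬q ∨ r)), 1   [¬◇-rule on 6 via 1R1]
8. q, 1   [¬→-rule on 7]
9. ¬(¬q ∨ r), 1   [¬→-rule on 7]
10. ¬r, 1   [¬∨-rule on 9]
Accessibility: 0R0, 0R1, 1R1
Complete open branch: countermodel on an S4-frame, so not valid in S4, nor in K, T (the same frame is also a K-frame and a T-frame).

S5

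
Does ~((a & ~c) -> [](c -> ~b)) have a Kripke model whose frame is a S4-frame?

1. ~((a & ~c) -> [](c -> ~b)), w0
2. a & ~c, w0
3. ~[](c -> ~b), w0
4. a, w0
5. ~c, w0
6. ~(c -> ~b), w1
7. c, w1
8. b, w1
Accessibility: w0Rw0, w0Rw1, w1Rw1

Satisfiable (open branch found)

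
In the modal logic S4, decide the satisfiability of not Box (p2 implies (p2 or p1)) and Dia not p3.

Unsatisfiable

1. not Box (p2 implies (p2 or p1)) and Dia not p3, u
2. not Box (p2 implies (p2 or p1)), u
3. Dia not p3, u
4. not (p2 implies (p2 or p1)), v
5. p2, v
6. not (p2 or p1), v
7. not p2, v
8. not p1, v
Accessibility: uRu, uRv, vRv
Branch closes: p2 and not p2 both at v.
Every branch closes; the branch above is one of them.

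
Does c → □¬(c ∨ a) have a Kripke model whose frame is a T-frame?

Satisfiable

1. c → □¬(c ∨ a), u
2. □¬(c ∨ a), u   [→-rule on 1 (branches; this branch)]
3. ¬(c ∨ a), u   [□-rule on 2 via uRu]
4. ¬c, u   [¬∨-rule on 3]
5. ¬a, u   [¬∨-rule on 3]
Accessibility: uRu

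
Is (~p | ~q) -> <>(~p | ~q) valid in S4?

Tableau for the negation ~((~p | ~q) -> <>(~p | ~q)):
1. ~((~p | ~q) -> <>(~p | ~q)), u
2. ~p | ~q, u
3. ~<>(~p | ~q), u
4. ~(~p | ~q), u
5. p, u
6. q, u
7. ~q, u
Accessibility: uRu
Branch closes: q and ~q both at u.
Every branch of the negation's tableau closes; the branch above is one of them.

Valid in S4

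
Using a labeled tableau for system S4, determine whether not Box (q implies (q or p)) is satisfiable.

1. not Box (q implies (q or p)), u
2. not (q implies (q or p)), v   [neg-Box-rule on 1: fresh world v, uRv]
3. q, v   [neg-implies-rule on 2]
4. not (q or p), v   [neg-implies-rule on 2]
5. not q, v   [neg-or-rule on 4]
6. not p, v   [neg-or-rule on 4]
Accessibility: uRu, uRv, vRv
Branch closes: q and not q both at v.
Every branch closes; the branch above is one of them.

Unsatisfiable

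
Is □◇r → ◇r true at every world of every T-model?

Tableau for the negation ¬(□◇r → ◇r):
1. ¬(□◇r → ◇r), 0
2. □◇r, 0
3. ¬◇r, 0
4. ◇r, 0
5. ¬r, 0
6. r, 1
7. ◇r, 1
8. ¬r, 1
Accessibility: 0R0, 0R1, 1R1
Branch closes: r and ¬r both at 1.
All branches of the negation close; one closing branch shown above.

Yes, valid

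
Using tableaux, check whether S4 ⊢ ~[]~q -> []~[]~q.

Tableau for the negation ~(~[]~q -> []~[]~q):
1. ~(~[]~q -> []~[]~q), u
2. ~[]~q, u
3. ~[]~[]~q, u
4. q, v
5. []~q, w
6. ~q, w
Accessibility: uRu, uRv, uRw, vRv, wRw
The negation has an open branch (countermodel exists).

Not valid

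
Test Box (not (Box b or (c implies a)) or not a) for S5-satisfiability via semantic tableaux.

1. Box (not (Box b or (c implies a)) or not a), u
2. not (Box b or (c implies a)) or not a, u   [Box-rule on 1 via uRu]
3. not a, u   [or-rule on 2 (branches; this branch)]
Accessibility: uRu

Yes, satisfiable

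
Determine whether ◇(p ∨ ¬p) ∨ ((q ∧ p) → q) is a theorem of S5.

Tableau for the negation ¬(◇(p ∨ ¬p) ∨ ((q ∧ p) → q)):
1. ¬(◇(p ∨ ¬p) ∨ ((q ∧ p) → q)), u
2. ¬◇(p ∨ ¬p), u
3. ¬((q ∧ p) → q), u
4. q ∧ p, u
5. ¬q, u
6. q, u
7. p, u
Accessibility: uRu
Branch closes: q and ¬q both at u.
All branches of the negation close; one closing branch shown above.

Yes, valid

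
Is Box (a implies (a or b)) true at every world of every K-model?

Valid

Tableau for the negation not Box (a implies (a or b)):
1. not Box (a implies (a or b)), 0
2. not (a implies (a or b)), 1
3. a, 1
4. not (a or b), 1
5. not a, 1
6. not b, 1
Accessibility: 0R1
Branch closes: a and not a both at 1.
Every branch of the negation's tableau closes; the branch above is one of them.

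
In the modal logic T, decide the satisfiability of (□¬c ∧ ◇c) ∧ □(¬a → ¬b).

No, unsatisfiable

1. (□¬c ∧ ◇c) ∧ □(¬a → ¬b), u
2. □¬c ∧ ◇c, u   [∧-rule on 1]
3. □(¬a → ¬b), u   [∧-rule on 1]
4. □¬c, u   [∧-rule on 2]
5. ◇c, u   [∧-rule on 2]
6. ¬a → ¬b, u   [□-rule on 3 via uRu]
7. ¬c, u   [□-rule on 4 via uRu]
8. ¬b, u   [→-rule on 6 (branches; this branch)]
9. c, v   [◇-rule on 5: fresh world v, uRv]
10. ¬a → ¬b, v   [□-rule on 3 via uRv]
11. ¬c, v   [□-rule on 4 via uRv]
Accessibility: uRu, uRv, vRv
Branch closes: c and ¬c both at v.
(One branch shown.) All branches close.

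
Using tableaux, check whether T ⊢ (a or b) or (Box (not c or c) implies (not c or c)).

Valid

Tableau for the negation not ((a or b) or (Box (not c or c) implies (not c or c))):
1. not ((a or b) or (Box (not c or c) implies (not c or c))), 0
2. not (a or b), 0
3. not (Box (not c or c) implies (not c or c)), 0
4. not a, 0
5. not b, 0
6. Box (not c or c), 0
7. not (not c or c), 0
8. c, 0
9. not c, 0
Accessibility: 0R0
Branch closes: c and not c both at 0.
All branches of the negation close; one closing branch shown above.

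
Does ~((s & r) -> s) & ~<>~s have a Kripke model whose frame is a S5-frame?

Unsatisfiable (every branch closes)

1. ~((s & r) -> s) & ~<>~s, u
2. ~((s & r) -> s), u
3. ~<>~s, u
4. s & r, u
5. ~s, u
6. s, u
7. r, u
Accessibility: uRu
Branch closes: s and ~s both at u.
(One branch shown.) All branches close.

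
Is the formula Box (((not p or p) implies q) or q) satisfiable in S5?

1. Box (((not p or p) implies q) or q), w0
2. ((not p or p) implies q) or q, w0
3. q, w0
Accessibility: w0Rw0

Satisfiable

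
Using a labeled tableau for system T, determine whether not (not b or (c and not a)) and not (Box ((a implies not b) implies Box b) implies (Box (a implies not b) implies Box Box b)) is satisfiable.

1. not (not b or (c and not a)) and not (Box ((a implies not b) implies Box b) implies (Box (a implies not b) implies Box Box b)), u
2. not (not b or (c and not a)), u
3. not (Box ((a implies not b) implies Box b) implies (Box (a implies not b) implies Box Box b)), u
4. b, u
5. not (c and not a), u
6. Box ((a implies not b) implies Box b), u
7. not (Box (a implies not b) implies Box Box b), u
8. Box (a implies not b), u
9. not Box Box b, u
10. (a implies not b) implies Box b, u
11. a implies not b, u
12. not c, u
13. Box b, u
14. not a, u
15. not Box b, v
16. (a implies not b) implies Box b, v
17. a implies not b, v
18. b, v
19. Box b, v
20. not a, v
21. not b, w
22. b, w
Accessibility: uRu, uRv, vRv, vRw, wRw
Branch closes: b and not b both at w.
All branches of the tableau close; one closing branch shown above.

No, unsatisfiable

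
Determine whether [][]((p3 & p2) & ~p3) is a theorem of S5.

Tableau for the negation ~[][]((p3 & p2) & ~p3):
1. ~[][]((p3 & p2) & ~p3), 0
2. ~[]((p3 & p2) & ~p3), 1
3. ~((p3 & p2) & ~p3), 2
4. p3, 2
Accessibility: 0R0, 0R1, 0R2, 1R0, 1R1, 1R2, 2R0, 2R1, 2R2
The negation has an open branch (countermodel exists).

Invalid (countermodel exists)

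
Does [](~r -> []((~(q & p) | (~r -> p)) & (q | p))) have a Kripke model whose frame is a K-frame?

1. [](~r -> []((~(q & p) | (~r -> p)) & (q | p))), 0

Satisfiable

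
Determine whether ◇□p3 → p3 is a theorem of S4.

Tableau for the negation ¬(◇□p3 → p3):
1. ¬(◇□p3 → p3), 0
2. ◇□p3, 0
3. ¬p3, 0
4. □p3, 1
5. p3, 1
Accessibility: 0R0, 0R1, 1R1
The negation has an open branch (countermodel exists).

No, not valid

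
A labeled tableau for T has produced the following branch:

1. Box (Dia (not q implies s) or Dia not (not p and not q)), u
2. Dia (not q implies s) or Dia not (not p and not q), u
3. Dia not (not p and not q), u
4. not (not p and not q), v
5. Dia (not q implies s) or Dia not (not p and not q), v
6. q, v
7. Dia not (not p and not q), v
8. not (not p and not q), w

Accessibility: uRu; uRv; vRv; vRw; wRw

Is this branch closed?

No, open

There is no literal clash: for every atom and world, at most one sign appears.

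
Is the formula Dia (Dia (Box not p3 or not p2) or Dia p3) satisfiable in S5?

Satisfiable (open branch found)

1. Dia (Dia (Box not p3 or not p2) or Dia p3), u
2. Dia (Box not p3 or not p2) or Dia p3, v
3. Dia p3, v
4. p3, w
Accessibility: uRu, uRv, uRw, vRu, vRv, vRw, wRu, wRv, wRw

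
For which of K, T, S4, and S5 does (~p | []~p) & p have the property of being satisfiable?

K-tableau for the formula:
1. (~p | []~p) & p, w0
2. ~p | []~p, w0   [&-rule on 1]
3. p, w0   [&-rule on 1]
4. []~p, w0   [|-rule on 2 (branches; this branch)]
Complete open branch: satisfiable in K.
T-tableau for the formula:
1. (~p | []~p) & p, w0
2. ~p | []~p, w0   [&-rule on 1]
3. p, w0   [&-rule on 1]
4. []~p, w0   [|-rule on 2 (branches; this branch)]
5. ~p, w0   [[]-rule on 4 via w0Rw0]
Accessibility: w0Rw0
Branch closes: p and ~p both at w0.
Every branch closes (one shown): unsatisfiable in T, hence also in S4, S5 (every S4/S5-frame is a T-frame).

K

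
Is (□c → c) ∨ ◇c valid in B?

Yes, valid

Tableau for the negation ¬((□c → c) ∨ ◇c):
1. ¬((□c → c) ∨ ◇c), w0
2. ¬(□c → c), w0   [¬∨-rule on 1]
3. ¬◇c, w0   [¬∨-rule on 1]
4. □c, w0   [¬→-rule on 2]
5. ¬c, w0   [¬→-rule on 2]
6. c, w0   [□-rule on 4 via w0Rw0]
Accessibility: w0Rw0
Branch closes: c and ¬c both at w0.
Every branch of the negation's tableau closes; the branch above is one of them.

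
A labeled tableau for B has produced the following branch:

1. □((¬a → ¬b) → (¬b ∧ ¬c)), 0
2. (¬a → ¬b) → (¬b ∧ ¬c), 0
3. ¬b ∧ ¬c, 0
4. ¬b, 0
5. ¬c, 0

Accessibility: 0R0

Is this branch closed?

No world carries both an atom and its negation.

Not closed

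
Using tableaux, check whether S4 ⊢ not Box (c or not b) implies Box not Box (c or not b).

Not valid

Tableau for the negation not (not Box (c or not b) implies Box not Box (c or not b)):
1. not (not Box (c or not b) implies Box not Box (c or not b)), w0
2. not Box (c or not b), w0
3. not Box not Box (c or not b), w0
4. not (c or not b), w1
5. not c, w1
6. b, w1
7. Box (c or not b), w2
8. c or not b, w2
9. not b, w2
Accessibility: w0Rw0, w0Rw1, w0Rw2, w1Rw1, w2Rw2
The negation has an open branch (countermodel exists).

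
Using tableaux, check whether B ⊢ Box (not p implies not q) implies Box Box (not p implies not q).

No, not valid

Tableau for the negation not (Box (not p implies not q) implies Box Box (not p implies not q)):
1. not (Box (not p implies not q) implies Box Box (not p implies not q)), u
2. Box (not p implies not q), u
3. not Box Box (not p implies not q), u
4. not p implies not q, u
5. not q, u
6. not Box (not p implies not q), v
7. not p implies not q, v
8. not q, v
9. not (not p implies not q), w
10. not p, w
11. q, w
Accessibility: uRu, uRv, vRu, vRv, vRw, wRv, wRw
The negation has an open branch (countermodel exists).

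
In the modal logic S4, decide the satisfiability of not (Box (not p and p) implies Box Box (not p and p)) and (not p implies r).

Unsatisfiable (every branch closes)

1. not (Box (not p and p) implies Box Box (not p and p)) and (not p implies r), 0
2. not (Box (not p and p) implies Box Box (not p and p)), 0
3. not p implies r, 0
4. Box (not p and p), 0
5. not Box Box (not p and p), 0
6. not p and p, 0
7. not p, 0
8. p, 0
Accessibility: 0R0
Branch closes: p and not p both at 0.
All branches of the tableau close; one closing branch shown above.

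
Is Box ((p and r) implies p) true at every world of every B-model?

Yes, valid

Tableau for the negation not Box ((p and r) implies p):
1. not Box ((p and r) implies p), u
2. not ((p and r) implies p), v   [neg-Box-rule on 1: fresh world v, uRv]
3. p and r, v   [neg-implies-rule on 2]
4. not p, v   [neg-implies-rule on 2]
5. p, v   [and-rule on 3]
6. r, v   [and-rule on 3]
Accessibility: uRu, uRv, vRu, vRv
Branch closes: p and not p both at v.
Every branch of the negation's tableau closes; the branch above is one of them.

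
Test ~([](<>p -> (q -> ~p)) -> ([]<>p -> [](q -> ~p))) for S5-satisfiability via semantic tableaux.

1. ~([](<>p -> (q -> ~p)) -> ([]<>p -> [](q -> ~p))), w0
2. [](<>p -> (q -> ~p)), w0
3. ~([]<>p -> [](q -> ~p)), w0
4. []<>p, w0
5. ~[](q -> ~p), w0
6. <>p -> (q -> ~p), w0
7. <>p, w0
8. q -> ~p, w0
9. ~q, w0
10. ~(q -> ~p), w1
11. q, w1
12. p, w1
13. <>p -> (q -> ~p), w1
14. <>p, w1
15. ~<>p, w1
16. ~p, w0
17. ~p, w1
Accessibility: w0Rw0, w0Rw1, w1Rw0, w1Rw1
Branch closes: p and ~p both at w1.
All branches of the tableau close; one closing branch shown above.

Unsatisfiable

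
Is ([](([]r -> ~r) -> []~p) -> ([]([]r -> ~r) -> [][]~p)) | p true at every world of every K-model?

Tableau for the negation ~(([](([]r -> ~r) -> []~p) -> ([]([]r -> ~r) -> [][]~p)) | p):
1. ~(([](([]r -> ~r) -> []~p) -> ([]([]r -> ~r) -> [][]~p)) | p), w0
2. ~([](([]r -> ~r) -> []~p) -> ([]([]r -> ~r) -> [][]~p)), w0
3. ~p, w0
4. [](([]r -> ~r) -> []~p), w0
5. ~([]([]r -> ~r) -> [][]~p), w0
6. []([]r -> ~r), w0
7. ~[][]~p, w0
8. ~[]~p, w1
9. ([]r -> ~r) -> []~p, w1
10. []r -> ~r, w1
11. ~([]r -> ~r), w1
12. []r, w1
13. r, w1
14. ~[]r, w1
15. p, w2
16. r, w2
17. ~r, w3
18. r, w3
Accessibility: w0Rw1, w1Rw2, w1Rw3
Branch closes: r and ~r both at w3.
All branches of the negation close; one closing branch shown above.

Valid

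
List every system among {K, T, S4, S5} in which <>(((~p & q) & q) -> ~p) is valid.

T, S4, S5

T-tableau for the negation ~<>(((~p & q) & q) -> ~p):
1. ~<>(((~p & q) & q) -> ~p), 0
2. ~(((~p & q) & q) -> ~p), 0
3. (~p & q) & q, 0
4. p, 0
5. ~p & q, 0
6. q, 0
7. ~p, 0
Accessibility: 0R0
Branch closes: p and ~p both at 0.
Every branch closes (one shown): valid in T, hence also in S4, S5 (every theorem of T is a theorem of S4 and S5).
K-tableau for the negation ~<>(((~p & q) & q) -> ~p):
1. ~<>(((~p & q) & q) -> ~p), 0
Complete open branch: countermodel on a K-frame, so not valid in K.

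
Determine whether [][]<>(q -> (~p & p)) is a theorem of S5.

Not valid

Tableau for the negation ~[][]<>(q -> (~p & p)):
1. ~[][]<>(q -> (~p & p)), 0
2. ~[]<>(q -> (~p & p)), 1
3. ~<>(q -> (~p & p)), 2
4. ~(q -> (~p & p)), 0
5. q, 0
6. ~(~p & p), 0
7. ~(q -> (~p & p)), 1
8. q, 1
9. ~(~p & p), 1
10. ~(q -> (~p & p)), 2
11. q, 2
12. ~(~p & p), 2
13. ~p, 0
14. ~p, 1
15. ~p, 2
Accessibility: 0R0, 0R1, 0R2, 1R0, 1R1, 1R2, 2R0, 2R1, 2R2
The negation has an open branch (countermodel exists).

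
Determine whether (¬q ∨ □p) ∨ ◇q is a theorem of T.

Tableau for the negation ¬((¬q ∨ □p) ∨ ◇q):
1. ¬((¬q ∨ □p) ∨ ◇q), w0
2. ¬(¬q ∨ □p), w0
3. ¬◇q, w0
4. q, w0
5. ¬□p, w0
6. ¬q, w0
Accessibility: w0Rw0
Branch closes: q and ¬q both at w0.
Every branch of the negation's tableau closes; the branch above is one of them.

Valid in T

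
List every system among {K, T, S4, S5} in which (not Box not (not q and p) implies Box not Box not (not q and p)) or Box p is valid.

S5

S4-tableau for the negation not ((not Box not (not q and p) implies Box not Box not (not q and p)) or Box p):
1. not ((not Box not (not q and p) implies Box not Box not (not q and p)) or Box p), u
2. not (not Box not (not q and p) implies Box not Box not (not q and p)), u
3. not Box p, u
4. not Box not (not q and p), u
5. not Box not Box not (not q and p), u
6. not p, v
7. not q and p, w
8. not q, w
9. p, w
10. Box not (not q and p), x
11. not (not q and p), x
12. not p, x
Accessibility: uRu, uRv, uRw, uRx, vRv, wRw, xRx
Complete open branch: countermodel on an S4-frame, so not valid in S4, nor in K, T (the same frame is also a K-frame and a T-frame).
S5-tableau for the negation not ((not Box not (not q and p) implies Box not Box not (not q and p)) or Box p):
1. not ((not Box not (not q and p) implies Box not Box not (not q and p)) or Box p), u
2. not (not Box not (not q and p) implies Box not Box not (not q and p)), u
3. not Box p, u
4. not Box not (not q and p), u
5. not Box not Box not (not q and p), u
6. not p, v
7. not q and p, w
8. not q, w
9. p, w
10. Box not (not q and p), x
11. not (not q and p), u
12. not (not q and p), v
13. not (not q and p), w
14. not (not q and p), x
15. not p, u
16. not p, w
Accessibility: uRu, uRv, uRw, uRx, vRu, vRv, vRw, vRx, wRu, wRv, wRw, wRx, xRu, xRv, xRw, xRx
Branch closes: p and not p both at w.
Every branch closes (one shown): valid in S5.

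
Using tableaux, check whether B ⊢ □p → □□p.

Not valid

Tableau for the negation ¬(□p → □□p):
1. ¬(□p → □□p), 0
2. □p, 0
3. ¬□□p, 0
4. p, 0
5. ¬□p, 1
6. p, 1
7. ¬p, 2
Accessibility: 0R0, 0R1, 1R0, 1R1, 1R2, 2R1, 2R2
The negation has an open branch (countermodel exists).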